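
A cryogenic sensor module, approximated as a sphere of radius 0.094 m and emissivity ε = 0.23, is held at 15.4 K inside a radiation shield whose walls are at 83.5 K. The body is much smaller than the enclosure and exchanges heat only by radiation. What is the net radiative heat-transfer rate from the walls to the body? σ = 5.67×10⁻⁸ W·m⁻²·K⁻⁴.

For a small grey body in a large enclosure: P_net = εσA(T_body⁴ − T_wall⁴).
A = 4πr² = 0.1110 m²; T_body⁴ − T_wall⁴ = 56240 − 4.861×10⁷ = -4.856×10⁷ K⁴.
|P_net| = 0.23·5.67×10⁻⁸·0.1110·4.856×10⁷.

P_net ≈ 0.0703 W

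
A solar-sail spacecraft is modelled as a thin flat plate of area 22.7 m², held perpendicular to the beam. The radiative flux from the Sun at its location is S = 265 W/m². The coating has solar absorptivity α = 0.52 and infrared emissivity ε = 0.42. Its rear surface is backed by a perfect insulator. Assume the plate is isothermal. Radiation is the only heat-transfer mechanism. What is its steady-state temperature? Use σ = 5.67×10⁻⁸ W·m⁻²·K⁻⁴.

T ≈ 276 K

At equilibrium, absorbed power = emitted power.
Absorbing cross-section = A = 22.70 m²; emitting surface = A = 22.70 m² (ratio 1).
αS·A_cross = εσ·A_surf·T⁴  ⇒  T⁴ = αS/(ε·1σ).
T⁴ = 0.520·265/(0.42·1·5.67×10⁻⁸) = 5.787×10⁹ K⁴.
T = (5.787×10⁹)^(1/4).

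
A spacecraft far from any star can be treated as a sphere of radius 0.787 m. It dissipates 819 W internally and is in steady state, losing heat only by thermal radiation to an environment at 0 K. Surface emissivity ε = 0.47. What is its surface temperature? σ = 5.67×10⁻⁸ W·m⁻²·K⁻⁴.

Steady state: internal power = radiated power, P = εσA T⁴.
Radiating area A = 4πr² = 7.783 m².
T⁴ = P/(εσA) = 819/(0.47·5.67×10⁻⁸·7.783) = 3.949×10⁹ K⁴.
T = (3.949×10⁹)^(1/4).

T ≈ 251 K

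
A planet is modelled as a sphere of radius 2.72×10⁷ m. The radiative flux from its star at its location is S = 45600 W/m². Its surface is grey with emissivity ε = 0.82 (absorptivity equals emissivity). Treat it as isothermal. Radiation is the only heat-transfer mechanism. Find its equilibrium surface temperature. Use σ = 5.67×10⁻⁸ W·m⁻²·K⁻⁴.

At equilibrium, absorbed power = emitted power.
Absorbing cross-section = πr² = 2.324×10¹⁵ m²; emitting surface = 4πr² = 9.297×10¹⁵ m² (ratio 4).
εS·A_cross = εσ·A_surf·T⁴  ⇒  T⁴ = S/(4σ)   (ε cancels).
T⁴ = 45600/(4·5.67×10⁻⁸) = 2.011×10¹¹ K⁴.
T = (2.011×10¹¹)^(1/4).

T ≈ 670 K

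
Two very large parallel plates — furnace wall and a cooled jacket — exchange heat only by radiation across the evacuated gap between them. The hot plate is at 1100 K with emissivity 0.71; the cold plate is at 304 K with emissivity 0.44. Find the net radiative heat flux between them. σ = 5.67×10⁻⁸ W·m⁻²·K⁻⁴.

For two infinite grey parallel plates, q = σ(T₁⁴ − T₂⁴)/(1/ε₁ + 1/ε₂ − 1).
T₁⁴ − T₂⁴ = 1.464×10¹² − 8.541×10⁹ = 1.456×10¹² K⁴.
1/ε₁ + 1/ε₂ − 1 = 1.408 + 2.273 − 1 = 2.681.
q = 5.67×10⁻⁸ × 1.456×10¹² / 2.681.

q ≈ 30800 W/m²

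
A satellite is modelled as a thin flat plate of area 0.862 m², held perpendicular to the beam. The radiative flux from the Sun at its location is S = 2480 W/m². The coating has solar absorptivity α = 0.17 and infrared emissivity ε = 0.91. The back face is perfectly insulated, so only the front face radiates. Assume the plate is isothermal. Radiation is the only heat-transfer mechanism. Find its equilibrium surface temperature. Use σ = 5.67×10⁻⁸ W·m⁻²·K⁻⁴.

T ≈ 301 K

At equilibrium, absorbed power = emitted power.
Absorbing cross-section = A = 0.8620 m²; emitting surface = A = 0.8620 m² (ratio 1).
αS·A_cross = εσ·A_surf·T⁴  ⇒  T⁴ = αS/(ε·1σ).
T⁴ = 0.170·2480/(0.91·1·5.67×10⁻⁸) = 8.171×10⁹ K⁴.
T = (8.171×10⁹)^(1/4).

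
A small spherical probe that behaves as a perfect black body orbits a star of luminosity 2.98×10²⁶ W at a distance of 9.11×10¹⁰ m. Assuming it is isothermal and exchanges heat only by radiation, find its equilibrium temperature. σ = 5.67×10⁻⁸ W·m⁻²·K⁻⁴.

First find the stellar flux at distance d: S = L/(4πd²) = 2.98×10²⁶/(4π·(9.11×10¹⁰)²) = 2857 W/m².
For an isothermal sphere, absorbed (1−a)S·πr² = emitted σ·4πr²·T⁴, so T⁴ = (1−a)S/(4σ).
T⁴ = 1.00·2857/(4·5.67×10⁻⁸) = 1.260×10¹⁰ K⁴.

T ≈ 335 K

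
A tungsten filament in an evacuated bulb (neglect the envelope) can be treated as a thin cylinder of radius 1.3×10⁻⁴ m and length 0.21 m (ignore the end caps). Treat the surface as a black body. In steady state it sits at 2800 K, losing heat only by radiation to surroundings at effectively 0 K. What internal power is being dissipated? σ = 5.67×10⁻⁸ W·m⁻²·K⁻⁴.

Steady state: P = εσA T⁴.
A = 2πrL = 1.715×10⁻⁴ m²; T⁴ = (2800)⁴ = 6.147×10¹³ K⁴.
P = 1.0 × 5.67×10⁻⁸ × 1.715×10⁻⁴ × 6.147×10¹³.

P ≈ 598 W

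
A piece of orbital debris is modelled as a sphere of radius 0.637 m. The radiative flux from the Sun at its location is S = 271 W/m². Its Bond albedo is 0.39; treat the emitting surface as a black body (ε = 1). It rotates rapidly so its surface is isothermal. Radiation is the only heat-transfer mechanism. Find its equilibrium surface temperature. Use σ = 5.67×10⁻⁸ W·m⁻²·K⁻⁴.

At equilibrium, absorbed power = emitted power.
Absorbing cross-section = πr² = 1.275 m²; emitting surface = 4πr² = 5.099 m² (ratio 4).
(1−a)S·A_cross = εσ·A_surf·T⁴  ⇒  T⁴ = (1−a)S/(4σ).
T⁴ = 0.610·271/(4·5.67×10⁻⁸) = 7.289×10⁸ K⁴.
T = (7.289×10⁸)^(1/4).

T ≈ 164 K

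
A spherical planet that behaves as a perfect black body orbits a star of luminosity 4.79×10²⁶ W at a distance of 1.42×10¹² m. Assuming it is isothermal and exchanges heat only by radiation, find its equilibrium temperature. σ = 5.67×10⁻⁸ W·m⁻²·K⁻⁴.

First find the stellar flux at distance d: S = L/(4πd²) = 4.79×10²⁶/(4π·(1.42×10¹²)²) = 18.90 W/m².
For an isothermal sphere, absorbed (1−a)S·πr² = emitted σ·4πr²·T⁴, so T⁴ = (1−a)S/(4σ).
T⁴ = 1.00·18.90/(4·5.67×10⁻⁸) = 8.335×10⁷ K⁴.

T ≈ 95.5 K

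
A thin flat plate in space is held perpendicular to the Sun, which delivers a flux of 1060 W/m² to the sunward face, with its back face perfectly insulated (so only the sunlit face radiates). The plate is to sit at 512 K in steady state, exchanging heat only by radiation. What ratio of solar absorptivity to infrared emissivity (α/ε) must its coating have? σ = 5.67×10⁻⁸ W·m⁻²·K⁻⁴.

α/ε ≈ 3.68

Balance: αS·A = εσ·1A·T⁴ ⇒ α/ε = σT⁴/S.
α/ε = 5.67×10⁻⁸·(512)⁴/1060 = 5.67×10⁻⁸·6.872×10¹⁰/1060.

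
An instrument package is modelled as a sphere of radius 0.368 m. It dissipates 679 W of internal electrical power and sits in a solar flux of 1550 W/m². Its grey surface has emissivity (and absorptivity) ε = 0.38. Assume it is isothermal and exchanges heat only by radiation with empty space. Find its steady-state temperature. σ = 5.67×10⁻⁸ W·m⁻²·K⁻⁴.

T ≈ 399 K

At steady state, absorbed solar power + internal power = radiated power.
Absorbed: α·S·A_cross = 0.38·1550·0.4254 = 250.6 W (cross-section πr²).
Total input = 250.6 + 679 = 929.6 W.
Radiated: εσ·A_surf·T⁴ with A_surf = 4πr² = 1.702 m².
T⁴ = 929.6/(0.38·5.67×10⁻⁸·1.702) = 2.535×10¹⁰ K⁴.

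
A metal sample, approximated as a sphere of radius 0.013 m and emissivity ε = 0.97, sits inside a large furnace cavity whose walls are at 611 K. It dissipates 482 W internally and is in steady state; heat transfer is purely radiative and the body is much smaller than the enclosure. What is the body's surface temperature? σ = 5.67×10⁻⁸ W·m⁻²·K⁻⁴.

T ≈ 1440 K

For a small grey body in a large enclosure, net radiated power = εσA(T⁴ − T_w⁴).
Steady state: P = εσA(T⁴ − T_w⁴) with A = 4πr² = 0.002124 m².
T⁴ = P/(εσA) + T_w⁴ = 482/(0.97·5.67×10⁻⁸·0.002124) + (611)⁴
    = 4.127×10¹² + 1.394×10¹¹ = 4.266×10¹² K⁴.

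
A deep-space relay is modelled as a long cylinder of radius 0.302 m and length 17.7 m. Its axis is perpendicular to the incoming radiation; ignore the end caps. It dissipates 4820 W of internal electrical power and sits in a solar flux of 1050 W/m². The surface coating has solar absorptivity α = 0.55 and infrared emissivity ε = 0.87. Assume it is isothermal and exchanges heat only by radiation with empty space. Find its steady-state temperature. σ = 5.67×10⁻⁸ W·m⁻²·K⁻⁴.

T ≈ 285 K

At steady state, absorbed solar power + internal power = radiated power.
Absorbed: α·S·A_cross = 0.55·1050·10.69 = 6174 W (cross-section 2rL).
Total input = 6174 + 4820 = 10990 W.
Radiated: εσ·A_surf·T⁴ with A_surf = 2πrL = 33.59 m².
T⁴ = 10990/(0.87·5.67×10⁻⁸·33.59) = 6.636×10⁹ K⁴.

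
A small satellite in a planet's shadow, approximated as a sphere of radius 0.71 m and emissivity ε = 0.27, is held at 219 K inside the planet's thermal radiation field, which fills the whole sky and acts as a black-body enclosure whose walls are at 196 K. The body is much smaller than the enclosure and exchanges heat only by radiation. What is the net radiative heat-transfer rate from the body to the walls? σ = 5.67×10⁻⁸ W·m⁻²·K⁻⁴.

P_net ≈ 80.0 W

For a small grey body in a large enclosure: P_net = εσA(T_body⁴ − T_wall⁴).
A = 4πr² = 6.335 m²; T_body⁴ − T_wall⁴ = 2.300×10⁹ − 1.476×10⁹ = 8.245×10⁸ K⁴.
|P_net| = 0.27·5.67×10⁻⁸·6.335·8.245×10⁸.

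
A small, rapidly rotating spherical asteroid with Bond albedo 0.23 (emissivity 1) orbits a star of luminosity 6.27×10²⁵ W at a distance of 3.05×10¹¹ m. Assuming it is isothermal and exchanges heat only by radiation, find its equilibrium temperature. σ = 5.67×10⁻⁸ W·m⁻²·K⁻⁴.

First find the stellar flux at distance d: S = L/(4πd²) = 6.27×10²⁵/(4π·(3.05×10¹¹)²) = 53.64 W/m².
For an isothermal sphere, absorbed (1−a)S·πr² = emitted σ·4πr²·T⁴, so T⁴ = (1−a)S/(4σ).
T⁴ = 0.770·53.64/(4·5.67×10⁻⁸) = 1.821×10⁸ K⁴.

T ≈ 116 K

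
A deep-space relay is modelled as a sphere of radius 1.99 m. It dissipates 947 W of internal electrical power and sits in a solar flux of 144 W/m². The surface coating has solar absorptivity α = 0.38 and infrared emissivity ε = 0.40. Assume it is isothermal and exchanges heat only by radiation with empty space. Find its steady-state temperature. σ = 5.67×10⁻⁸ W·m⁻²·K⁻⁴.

At steady state, absorbed solar power + internal power = radiated power.
Absorbed: α·S·A_cross = 0.38·144·12.44 = 680.8 W (cross-section πr²).
Total input = 680.8 + 947 = 1628 W.
Radiated: εσ·A_surf·T⁴ with A_surf = 4πr² = 49.76 m².
T⁴ = 1628/(0.40·5.67×10⁻⁸·49.76) = 1.442×10⁹ K⁴.

T ≈ 195 K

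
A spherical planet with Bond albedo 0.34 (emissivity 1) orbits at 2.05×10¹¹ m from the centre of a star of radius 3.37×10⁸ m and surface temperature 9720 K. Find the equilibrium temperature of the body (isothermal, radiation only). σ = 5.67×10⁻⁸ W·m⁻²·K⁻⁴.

T ≈ 251 K

The star's surface emits σT_*⁴; at distance d the flux is S = σT_*⁴(R_*/d)².
S = 5.67×10⁻⁸·(9720)⁴·(3.37×10⁸/2.05×10¹¹)² = 1368 W/m².
For an isothermal sphere T⁴ = (1−a)S/(4σ) = 3.980×10⁹ K⁴.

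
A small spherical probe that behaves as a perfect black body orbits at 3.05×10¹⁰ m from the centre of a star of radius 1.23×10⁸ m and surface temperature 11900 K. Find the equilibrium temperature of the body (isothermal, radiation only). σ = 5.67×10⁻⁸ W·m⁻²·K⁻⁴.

The star's surface emits σT_*⁴; at distance d the flux is S = σT_*⁴(R_*/d)².
S = 5.67×10⁻⁸·(11900)⁴·(1.23×10⁸/3.05×10¹⁰)² = 18490 W/m².
For an isothermal sphere T⁴ = (1−a)S/(4σ) = 8.153×10¹⁰ K⁴.

T ≈ 534 K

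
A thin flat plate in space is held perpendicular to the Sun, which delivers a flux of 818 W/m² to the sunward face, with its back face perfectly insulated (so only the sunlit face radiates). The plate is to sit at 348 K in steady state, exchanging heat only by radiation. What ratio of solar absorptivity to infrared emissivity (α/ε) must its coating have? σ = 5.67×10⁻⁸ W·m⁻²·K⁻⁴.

Balance: αS·A = εσ·1A·T⁴ ⇒ α/ε = σT⁴/S.
α/ε = 5.67×10⁻⁸·(348)⁴/818 = 5.67×10⁻⁸·1.467×10¹⁰/818.

α/ε ≈ 1.02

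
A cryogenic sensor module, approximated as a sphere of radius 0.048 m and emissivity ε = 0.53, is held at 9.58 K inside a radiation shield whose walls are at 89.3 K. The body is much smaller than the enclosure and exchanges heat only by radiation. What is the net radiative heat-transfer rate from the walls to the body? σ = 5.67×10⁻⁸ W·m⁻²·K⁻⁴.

P_net ≈ 0.0553 W

For a small grey body in a large enclosure: P_net = εσA(T_body⁴ − T_wall⁴).
A = 4πr² = 0.02895 m²; T_body⁴ − T_wall⁴ = 8423 − 6.359×10⁷ = -6.358×10⁷ K⁴.
|P_net| = 0.53·5.67×10⁻⁸·0.02895·6.358×10⁷.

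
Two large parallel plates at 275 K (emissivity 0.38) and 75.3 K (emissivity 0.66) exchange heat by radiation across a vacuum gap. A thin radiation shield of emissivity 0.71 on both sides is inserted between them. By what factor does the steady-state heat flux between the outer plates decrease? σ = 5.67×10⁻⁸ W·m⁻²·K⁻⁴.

Without shield: q₀ = σΔ(T⁴)/(1/ε₁+1/ε₂−1) with denominator 3.147.
With shield the two gaps are in series; the resistances add: (1/ε₁+1/ε_s−1)+(1/ε_s+1/ε₂−1) = 3.040+1.924 = 4.964.
Heat-flux ratio q₀/q = 4.964/3.147.

factor ≈ 1.58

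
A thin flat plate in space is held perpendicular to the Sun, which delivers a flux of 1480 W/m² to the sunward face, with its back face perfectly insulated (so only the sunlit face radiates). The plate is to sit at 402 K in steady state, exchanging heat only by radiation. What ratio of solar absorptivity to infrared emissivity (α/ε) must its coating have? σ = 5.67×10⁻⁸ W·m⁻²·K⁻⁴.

α/ε ≈ 1.00

Balance: αS·A = εσ·1A·T⁴ ⇒ α/ε = σT⁴/S.
α/ε = 5.67×10⁻⁸·(402)⁴/1480 = 5.67×10⁻⁸·2.612×10¹⁰/1480.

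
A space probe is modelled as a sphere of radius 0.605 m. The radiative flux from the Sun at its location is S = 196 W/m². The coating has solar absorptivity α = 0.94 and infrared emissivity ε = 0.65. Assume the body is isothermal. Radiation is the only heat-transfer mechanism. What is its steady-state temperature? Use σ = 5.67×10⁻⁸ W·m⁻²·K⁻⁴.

At equilibrium, absorbed power = emitted power.
Absorbing cross-section = πr² = 1.150 m²; emitting surface = 4πr² = 4.600 m² (ratio 4).
αS·A_cross = εσ·A_surf·T⁴  ⇒  T⁴ = αS/(ε·4σ).
T⁴ = 0.940·196/(0.65·4·5.67×10⁻⁸) = 1.250×10⁹ K⁴.
T = (1.250×10⁹)^(1/4).

T ≈ 188 K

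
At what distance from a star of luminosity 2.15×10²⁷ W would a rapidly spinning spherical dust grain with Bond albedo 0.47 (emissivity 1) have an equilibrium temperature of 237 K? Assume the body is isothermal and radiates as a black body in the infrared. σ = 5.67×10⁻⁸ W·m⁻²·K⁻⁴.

d ≈ 3.56×10¹¹ m

For an isothermal black-emitting sphere, (1−a)S·πr² = σ·4πr²·T⁴ ⇒ S = 4σT⁴/(1−a).
S = 4·5.67×10⁻⁸·(237)⁴/0.530 = 1350 W/m².
Flux falls as S = L/(4πd²), so d = √(L/(4πS)) = √(2.15×10²⁷/(4π·1350)).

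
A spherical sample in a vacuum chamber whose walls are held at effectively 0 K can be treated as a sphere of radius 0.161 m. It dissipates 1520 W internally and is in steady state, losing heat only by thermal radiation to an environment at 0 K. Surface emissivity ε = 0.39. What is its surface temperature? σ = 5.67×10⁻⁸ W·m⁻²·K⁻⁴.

Steady state: internal power = radiated power, P = εσA T⁴.
Radiating area A = 4πr² = 0.3257 m².
T⁴ = P/(εσA) = 1520/(0.39·5.67×10⁻⁸·0.3257) = 2.110×10¹¹ K⁴.
T = (2.110×10¹¹)^(1/4).

T ≈ 678 K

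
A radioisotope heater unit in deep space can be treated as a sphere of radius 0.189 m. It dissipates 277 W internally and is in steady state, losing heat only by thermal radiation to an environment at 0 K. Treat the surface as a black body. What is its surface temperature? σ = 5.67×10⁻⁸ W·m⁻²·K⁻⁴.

Steady state: internal power = radiated power, P = εσA T⁴.
Radiating area A = 4πr² = 0.4489 m².
T⁴ = P/(εσA) = 277/(1.0·5.67×10⁻⁸·0.4489) = 1.088×10¹⁰ K⁴.
T = (1.088×10¹⁰)^(1/4).

T ≈ 323 K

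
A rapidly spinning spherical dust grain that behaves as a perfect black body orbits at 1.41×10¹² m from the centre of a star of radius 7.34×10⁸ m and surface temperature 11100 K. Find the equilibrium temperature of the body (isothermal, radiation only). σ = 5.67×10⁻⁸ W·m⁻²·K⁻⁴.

The star's surface emits σT_*⁴; at distance d the flux is S = σT_*⁴(R_*/d)².
S = 5.67×10⁻⁸·(11100)⁴·(7.34×10⁸/1.41×10¹²)² = 233.3 W/m².
For an isothermal sphere T⁴ = (1−a)S/(4σ) = 1.028×10⁹ K⁴.

T ≈ 179 K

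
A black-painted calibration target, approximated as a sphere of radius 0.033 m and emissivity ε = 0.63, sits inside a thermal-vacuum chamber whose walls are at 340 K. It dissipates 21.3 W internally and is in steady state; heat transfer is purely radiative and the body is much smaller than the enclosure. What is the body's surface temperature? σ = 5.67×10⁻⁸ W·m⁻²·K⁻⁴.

For a small grey body in a large enclosure, net radiated power = εσA(T⁴ − T_w⁴).
Steady state: P = εσA(T⁴ − T_w⁴) with A = 4πr² = 0.01368 m².
T⁴ = P/(εσA) + T_w⁴ = 21.3/(0.63·5.67×10⁻⁸·0.01368) + (340)⁴
    = 4.357×10¹⁰ + 1.336×10¹⁰ = 5.694×10¹⁰ K⁴.

T ≈ 488 K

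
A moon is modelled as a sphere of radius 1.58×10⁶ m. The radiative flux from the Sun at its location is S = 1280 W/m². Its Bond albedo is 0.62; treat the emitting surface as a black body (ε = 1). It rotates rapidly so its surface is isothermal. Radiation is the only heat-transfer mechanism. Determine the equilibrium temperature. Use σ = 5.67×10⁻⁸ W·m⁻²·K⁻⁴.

T ≈ 215 K

At equilibrium, absorbed power = emitted power.
Absorbing cross-section = πr² = 7.843×10¹² m²; emitting surface = 4πr² = 3.137×10¹³ m² (ratio 4).
(1−a)S·A_cross = εσ·A_surf·T⁴  ⇒  T⁴ = (1−a)S/(4σ).
T⁴ = 0.380·1280/(4·5.67×10⁻⁸) = 2.145×10⁹ K⁴.
T = (2.145×10⁹)^(1/4).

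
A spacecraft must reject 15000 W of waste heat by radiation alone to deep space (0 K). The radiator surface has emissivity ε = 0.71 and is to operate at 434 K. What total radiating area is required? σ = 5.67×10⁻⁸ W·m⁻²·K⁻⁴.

P = εσA T⁴ ⇒ A = P/(εσT⁴).
T⁴ = 3.548×10¹⁰ K⁴.
A = 15000/(0.71 × 5.67×10⁻⁸ × 3.548×10¹⁰).

A ≈ 10.5 m²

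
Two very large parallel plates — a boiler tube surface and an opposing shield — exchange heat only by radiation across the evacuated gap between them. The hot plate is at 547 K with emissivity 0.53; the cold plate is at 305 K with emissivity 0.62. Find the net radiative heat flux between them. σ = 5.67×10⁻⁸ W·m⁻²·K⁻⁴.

q ≈ 1830 W/m²

For two infinite grey parallel plates, q = σ(T₁⁴ − T₂⁴)/(1/ε₁ + 1/ε₂ − 1).
T₁⁴ − T₂⁴ = 8.953×10¹⁰ − 8.654×10⁹ = 8.087×10¹⁰ K⁴.
1/ε₁ + 1/ε₂ − 1 = 1.887 + 1.613 − 1 = 2.500.
q = 5.67×10⁻⁸ × 8.087×10¹⁰ / 2.500.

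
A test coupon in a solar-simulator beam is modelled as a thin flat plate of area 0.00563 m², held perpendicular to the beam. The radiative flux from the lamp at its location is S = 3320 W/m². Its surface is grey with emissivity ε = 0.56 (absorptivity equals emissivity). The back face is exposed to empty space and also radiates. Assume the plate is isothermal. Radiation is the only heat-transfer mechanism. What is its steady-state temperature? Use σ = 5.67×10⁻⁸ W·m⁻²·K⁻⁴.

T ≈ 414 K

At equilibrium, absorbed power = emitted power.
Absorbing cross-section = A = 0.005630 m²; emitting surface = 2A = 0.01126 m² (ratio 2).
εS·A_cross = εσ·A_surf·T⁴  ⇒  T⁴ = S/(2σ)   (ε cancels).
T⁴ = 3320/(2·5.67×10⁻⁸) = 2.928×10¹⁰ K⁴.
T = (2.928×10¹⁰)^(1/4).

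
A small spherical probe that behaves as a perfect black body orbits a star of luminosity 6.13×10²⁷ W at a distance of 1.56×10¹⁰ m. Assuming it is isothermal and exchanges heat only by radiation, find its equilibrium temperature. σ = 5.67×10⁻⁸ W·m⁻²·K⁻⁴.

T ≈ 1720 K

First find the stellar flux at distance d: S = L/(4πd²) = 6.13×10²⁷/(4π·(1.56×10¹⁰)²) = 2.004×10⁶ W/m².
For an isothermal sphere, absorbed (1−a)S·πr² = emitted σ·4πr²·T⁴, so T⁴ = (1−a)S/(4σ).
T⁴ = 1.00·2.004×10⁶/(4·5.67×10⁻⁸) = 8.838×10¹² K⁴.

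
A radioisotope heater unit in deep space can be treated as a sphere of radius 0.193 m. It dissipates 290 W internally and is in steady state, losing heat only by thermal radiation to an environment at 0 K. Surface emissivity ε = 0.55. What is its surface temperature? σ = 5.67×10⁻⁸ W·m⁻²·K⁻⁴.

Steady state: internal power = radiated power, P = εσA T⁴.
Radiating area A = 4πr² = 0.4681 m².
T⁴ = P/(εσA) = 290/(0.55·5.67×10⁻⁸·0.4681) = 1.987×10¹⁰ K⁴.
T = (1.987×10¹⁰)^(1/4).

T ≈ 375 K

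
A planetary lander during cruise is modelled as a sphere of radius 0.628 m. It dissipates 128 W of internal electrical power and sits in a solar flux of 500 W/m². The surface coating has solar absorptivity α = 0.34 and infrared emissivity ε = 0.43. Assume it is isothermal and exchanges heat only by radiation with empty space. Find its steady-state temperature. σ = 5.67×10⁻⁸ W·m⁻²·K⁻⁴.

At steady state, absorbed solar power + internal power = radiated power.
Absorbed: α·S·A_cross = 0.34·500·1.239 = 210.6 W (cross-section πr²).
Total input = 210.6 + 128 = 338.6 W.
Radiated: εσ·A_surf·T⁴ with A_surf = 4πr² = 4.956 m².
T⁴ = 338.6/(0.43·5.67×10⁻⁸·4.956) = 2.802×10⁹ K⁴.

T ≈ 230 K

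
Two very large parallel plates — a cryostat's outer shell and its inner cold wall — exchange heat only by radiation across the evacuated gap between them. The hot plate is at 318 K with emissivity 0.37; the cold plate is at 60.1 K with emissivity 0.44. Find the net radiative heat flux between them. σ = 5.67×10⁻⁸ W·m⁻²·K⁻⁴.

q ≈ 146 W/m²

For two infinite grey parallel plates, q = σ(T₁⁴ − T₂⁴)/(1/ε₁ + 1/ε₂ − 1).
T₁⁴ − T₂⁴ = 1.023×10¹⁰ − 1.305×10⁷ = 1.021×10¹⁰ K⁴.
1/ε₁ + 1/ε₂ − 1 = 2.703 + 2.273 − 1 = 3.975.
q = 5.67×10⁻⁸ × 1.021×10¹⁰ / 3.975.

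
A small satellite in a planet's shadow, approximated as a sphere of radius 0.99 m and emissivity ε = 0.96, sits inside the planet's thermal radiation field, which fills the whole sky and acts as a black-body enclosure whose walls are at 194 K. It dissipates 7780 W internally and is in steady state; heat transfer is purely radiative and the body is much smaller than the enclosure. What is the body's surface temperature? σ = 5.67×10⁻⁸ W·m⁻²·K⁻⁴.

T ≈ 338 K

For a small grey body in a large enclosure, net radiated power = εσA(T⁴ − T_w⁴).
Steady state: P = εσA(T⁴ − T_w⁴) with A = 4πr² = 12.32 m².
T⁴ = P/(εσA) + T_w⁴ = 7780/(0.96·5.67×10⁻⁸·12.32) + (194)⁴
    = 1.160×10¹⁰ + 1.416×10⁹ = 1.302×10¹⁰ K⁴.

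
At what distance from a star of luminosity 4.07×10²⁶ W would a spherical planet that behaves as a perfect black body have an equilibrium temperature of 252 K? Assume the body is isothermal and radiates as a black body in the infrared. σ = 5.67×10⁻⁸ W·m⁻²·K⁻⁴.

d ≈ 1.88×10¹¹ m

For an isothermal black-emitting sphere, (1−a)S·πr² = σ·4πr²·T⁴ ⇒ S = 4σT⁴/(1−a).
S = 4·5.67×10⁻⁸·(252)⁴/1.00 = 914.6 W/m².
Flux falls as S = L/(4πd²), so d = √(L/(4πS)) = √(4.07×10²⁶/(4π·914.6)).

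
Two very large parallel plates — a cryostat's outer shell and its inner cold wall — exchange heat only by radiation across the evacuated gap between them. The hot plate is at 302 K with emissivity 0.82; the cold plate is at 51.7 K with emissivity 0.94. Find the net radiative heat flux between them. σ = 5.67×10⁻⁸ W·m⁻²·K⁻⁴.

q ≈ 367 W/m²

For two infinite grey parallel plates, q = σ(T₁⁴ − T₂⁴)/(1/ε₁ + 1/ε₂ − 1).
T₁⁴ − T₂⁴ = 8.318×10⁹ − 7.144×10⁶ = 8.311×10⁹ K⁴.
1/ε₁ + 1/ε₂ − 1 = 1.220 + 1.064 − 1 = 1.283.
q = 5.67×10⁻⁸ × 8.311×10⁹ / 1.283.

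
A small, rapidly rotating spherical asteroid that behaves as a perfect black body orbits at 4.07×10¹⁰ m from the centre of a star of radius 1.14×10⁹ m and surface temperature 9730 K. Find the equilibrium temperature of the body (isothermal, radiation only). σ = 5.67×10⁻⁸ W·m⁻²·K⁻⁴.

The star's surface emits σT_*⁴; at distance d the flux is S = σT_*⁴(R_*/d)².
S = 5.67×10⁻⁸·(9730)⁴·(1.14×10⁹/4.07×10¹⁰)² = 3.987×10⁵ W/m².
For an isothermal sphere T⁴ = (1−a)S/(4σ) = 1.758×10¹² K⁴.

T ≈ 1150 K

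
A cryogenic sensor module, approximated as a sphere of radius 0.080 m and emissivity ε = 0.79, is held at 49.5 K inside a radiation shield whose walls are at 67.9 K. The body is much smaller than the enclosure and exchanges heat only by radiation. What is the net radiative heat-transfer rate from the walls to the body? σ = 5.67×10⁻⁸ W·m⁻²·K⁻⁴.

For a small grey body in a large enclosure: P_net = εσA(T_body⁴ − T_wall⁴).
A = 4πr² = 0.08042 m²; T_body⁴ − T_wall⁴ = 6.004×10⁶ − 2.126×10⁷ = -1.525×10⁷ K⁴.
|P_net| = 0.79·5.67×10⁻⁸·0.08042·1.525×10⁷.

P_net ≈ 0.0549 W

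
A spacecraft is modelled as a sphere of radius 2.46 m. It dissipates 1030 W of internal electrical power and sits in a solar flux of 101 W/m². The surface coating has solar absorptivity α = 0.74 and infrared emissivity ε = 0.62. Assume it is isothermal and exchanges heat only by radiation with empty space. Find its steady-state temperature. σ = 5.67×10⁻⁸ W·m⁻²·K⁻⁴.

T ≈ 174 K

At steady state, absorbed solar power + internal power = radiated power.
Absorbed: α·S·A_cross = 0.74·101·19.01 = 1421 W (cross-section πr²).
Total input = 1421 + 1030 = 2451 W.
Radiated: εσ·A_surf·T⁴ with A_surf = 4πr² = 76.05 m².
T⁴ = 2451/(0.62·5.67×10⁻⁸·76.05) = 9.168×10⁸ K⁴.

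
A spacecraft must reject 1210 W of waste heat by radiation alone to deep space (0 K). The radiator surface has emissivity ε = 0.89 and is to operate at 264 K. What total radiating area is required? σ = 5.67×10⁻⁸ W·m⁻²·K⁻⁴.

P = εσA T⁴ ⇒ A = P/(εσT⁴).
T⁴ = 4.858×10⁹ K⁴.
A = 1210/(0.89 × 5.67×10⁻⁸ × 4.858×10⁹).

A ≈ 4.94 m²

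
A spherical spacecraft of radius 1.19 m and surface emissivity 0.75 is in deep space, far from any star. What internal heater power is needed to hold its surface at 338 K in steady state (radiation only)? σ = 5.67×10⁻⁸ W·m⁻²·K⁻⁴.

P ≈ 9880 W

P = εσ·4πr²·T⁴.
4πr² = 17.80 m²; T⁴ = 1.305×10¹⁰ K⁴.
P = 0.75·5.67×10⁻⁸·17.80·1.305×10¹⁰.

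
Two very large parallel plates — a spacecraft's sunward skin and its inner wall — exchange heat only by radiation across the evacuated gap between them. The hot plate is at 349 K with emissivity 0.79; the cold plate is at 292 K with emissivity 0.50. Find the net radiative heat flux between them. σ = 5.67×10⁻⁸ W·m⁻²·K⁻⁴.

For two infinite grey parallel plates, q = σ(T₁⁴ − T₂⁴)/(1/ε₁ + 1/ε₂ − 1).
T₁⁴ − T₂⁴ = 1.484×10¹⁰ − 7.270×10⁹ = 7.566×10⁹ K⁴.
1/ε₁ + 1/ε₂ − 1 = 1.266 + 2.000 − 1 = 2.266.
q = 5.67×10⁻⁸ × 7.566×10⁹ / 2.266.

q ≈ 189 W/m²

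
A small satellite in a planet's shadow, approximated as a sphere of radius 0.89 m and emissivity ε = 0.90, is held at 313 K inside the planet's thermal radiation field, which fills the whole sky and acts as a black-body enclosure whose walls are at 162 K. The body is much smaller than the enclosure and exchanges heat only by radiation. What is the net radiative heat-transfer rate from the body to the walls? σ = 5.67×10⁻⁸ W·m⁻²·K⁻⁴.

For a small grey body in a large enclosure: P_net = εσA(T_body⁴ − T_wall⁴).
A = 4πr² = 9.954 m²; T_body⁴ − T_wall⁴ = 9.598×10⁹ − 6.887×10⁸ = 8.909×10⁹ K⁴.
|P_net| = 0.90·5.67×10⁻⁸·9.954·8.909×10⁹.

P_net ≈ 4530 W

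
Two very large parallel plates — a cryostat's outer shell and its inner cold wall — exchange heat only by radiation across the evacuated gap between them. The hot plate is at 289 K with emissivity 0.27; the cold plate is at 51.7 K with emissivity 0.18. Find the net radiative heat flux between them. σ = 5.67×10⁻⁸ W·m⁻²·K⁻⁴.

For two infinite grey parallel plates, q = σ(T₁⁴ − T₂⁴)/(1/ε₁ + 1/ε₂ − 1).
T₁⁴ − T₂⁴ = 6.976×10⁹ − 7.144×10⁶ = 6.969×10⁹ K⁴.
1/ε₁ + 1/ε₂ − 1 = 3.704 + 5.556 − 1 = 8.259.
q = 5.67×10⁻⁸ × 6.969×10⁹ / 8.259.

q ≈ 47.8 W/m²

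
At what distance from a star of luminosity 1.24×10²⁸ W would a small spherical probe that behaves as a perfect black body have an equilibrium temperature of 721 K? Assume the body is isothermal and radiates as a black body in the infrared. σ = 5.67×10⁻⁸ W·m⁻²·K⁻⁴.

d ≈ 1.27×10¹¹ m

For an isothermal black-emitting sphere, (1−a)S·πr² = σ·4πr²·T⁴ ⇒ S = 4σT⁴/(1−a).
S = 4·5.67×10⁻⁸·(721)⁴/1.00 = 61290 W/m².
Flux falls as S = L/(4πd²), so d = √(L/(4πS)) = √(1.24×10²⁸/(4π·61290)).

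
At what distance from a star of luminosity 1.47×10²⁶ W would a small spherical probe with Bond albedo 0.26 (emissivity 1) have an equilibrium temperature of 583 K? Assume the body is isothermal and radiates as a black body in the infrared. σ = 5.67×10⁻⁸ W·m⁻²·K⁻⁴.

d ≈ 1.82×10¹⁰ m

For an isothermal black-emitting sphere, (1−a)S·πr² = σ·4πr²·T⁴ ⇒ S = 4σT⁴/(1−a).
S = 4·5.67×10⁻⁸·(583)⁴/0.740 = 35410 W/m².
Flux falls as S = L/(4πd²), so d = √(L/(4πS)) = √(1.47×10²⁶/(4π·35410)).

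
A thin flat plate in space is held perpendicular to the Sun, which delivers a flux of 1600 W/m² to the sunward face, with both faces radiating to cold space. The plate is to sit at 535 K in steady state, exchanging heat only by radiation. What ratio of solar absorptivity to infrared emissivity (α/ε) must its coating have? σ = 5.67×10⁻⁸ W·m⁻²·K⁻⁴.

α/ε ≈ 5.81

Balance: αS·A = εσ·2A·T⁴ ⇒ α/ε = 2σT⁴/S.
α/ε = 2·5.67×10⁻⁸·(535)⁴/1600 = 2·5.67×10⁻⁸·8.192×10¹⁰/1600.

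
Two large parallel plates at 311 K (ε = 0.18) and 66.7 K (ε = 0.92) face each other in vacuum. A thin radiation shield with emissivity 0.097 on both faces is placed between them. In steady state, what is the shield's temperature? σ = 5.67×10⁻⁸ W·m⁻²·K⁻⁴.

T_s ≈ 249 K

In steady state the net flux on the hot side equals that on the cold side.
σ(T₁⁴−T_s⁴)/D₁ = σ(T_s⁴−T₂⁴)/D₂, with D₁ = 1/ε₁+1/ε_s−1 = 14.86, D₂ = 1/ε_s+1/ε₂−1 = 10.40.
Solve for T_s⁴: T_s⁴ = (D₂·T₁⁴ + D₁·T₂⁴)/(D₁+D₂) = 3.862×10⁹ K⁴.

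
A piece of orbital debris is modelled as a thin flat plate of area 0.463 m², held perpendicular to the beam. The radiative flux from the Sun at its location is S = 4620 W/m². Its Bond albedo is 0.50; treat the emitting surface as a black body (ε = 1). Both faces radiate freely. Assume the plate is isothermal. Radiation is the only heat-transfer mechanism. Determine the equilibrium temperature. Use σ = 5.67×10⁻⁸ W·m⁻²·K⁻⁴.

T ≈ 378 K

At equilibrium, absorbed power = emitted power.
Absorbing cross-section = A = 0.4630 m²; emitting surface = 2A = 0.9260 m² (ratio 2).
(1−a)S·A_cross = εσ·A_surf·T⁴  ⇒  T⁴ = (1−a)S/(2σ).
T⁴ = 0.500·4620/(2·5.67×10⁻⁸) = 2.037×10¹⁰ K⁴.
T = (2.037×10¹⁰)^(1/4).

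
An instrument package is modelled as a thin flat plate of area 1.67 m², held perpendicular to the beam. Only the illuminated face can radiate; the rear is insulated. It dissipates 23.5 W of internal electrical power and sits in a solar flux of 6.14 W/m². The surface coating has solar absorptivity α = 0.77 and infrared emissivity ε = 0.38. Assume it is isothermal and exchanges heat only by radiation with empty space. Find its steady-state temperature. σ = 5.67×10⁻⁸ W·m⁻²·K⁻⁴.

T ≈ 172 K

At steady state, absorbed solar power + internal power = radiated power.
Absorbed: α·S·A_cross = 0.77·6.14·1.670 = 7.895 W (cross-section A).
Total input = 7.895 + 23.5 = 31.40 W.
Radiated: εσ·A_surf·T⁴ with A_surf = A = 1.670 m².
T⁴ = 31.40/(0.38·5.67×10⁻⁸·1.670) = 8.725×10⁸ K⁴.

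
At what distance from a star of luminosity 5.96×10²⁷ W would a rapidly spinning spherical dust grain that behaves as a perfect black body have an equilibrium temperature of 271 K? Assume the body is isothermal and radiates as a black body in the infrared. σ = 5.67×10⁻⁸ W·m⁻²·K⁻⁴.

For an isothermal black-emitting sphere, (1−a)S·πr² = σ·4πr²·T⁴ ⇒ S = 4σT⁴/(1−a).
S = 4·5.67×10⁻⁸·(271)⁴/1.00 = 1223 W/m².
Flux falls as S = L/(4πd²), so d = √(L/(4πS)) = √(5.96×10²⁷/(4π·1223)).

d ≈ 6.23×10¹¹ m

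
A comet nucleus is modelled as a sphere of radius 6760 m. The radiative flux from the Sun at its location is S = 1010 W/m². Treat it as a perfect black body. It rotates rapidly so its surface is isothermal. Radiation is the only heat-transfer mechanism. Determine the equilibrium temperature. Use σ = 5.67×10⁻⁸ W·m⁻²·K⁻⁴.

T ≈ 258 K

At equilibrium, absorbed power = emitted power.
Absorbing cross-section = πr² = 1.436×10⁸ m²; emitting surface = 4πr² = 5.743×10⁸ m² (ratio 4).
S·A_cross = εσ·A_surf·T⁴  ⇒  T⁴ = S/(4σ).
T⁴ = 1.00·1010/(4·5.67×10⁻⁸) = 4.453×10⁹ K⁴.
T = (4.453×10⁹)^(1/4).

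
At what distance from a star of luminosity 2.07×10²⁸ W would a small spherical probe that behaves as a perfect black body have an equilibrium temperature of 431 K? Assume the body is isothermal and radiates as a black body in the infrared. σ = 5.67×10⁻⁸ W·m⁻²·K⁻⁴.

d ≈ 4.59×10¹¹ m

For an isothermal black-emitting sphere, (1−a)S·πr² = σ·4πr²·T⁴ ⇒ S = 4σT⁴/(1−a).
S = 4·5.67×10⁻⁸·(431)⁴/1.00 = 7826 W/m².
Flux falls as S = L/(4πd²), so d = √(L/(4πS)) = √(2.07×10²⁸/(4π·7826)).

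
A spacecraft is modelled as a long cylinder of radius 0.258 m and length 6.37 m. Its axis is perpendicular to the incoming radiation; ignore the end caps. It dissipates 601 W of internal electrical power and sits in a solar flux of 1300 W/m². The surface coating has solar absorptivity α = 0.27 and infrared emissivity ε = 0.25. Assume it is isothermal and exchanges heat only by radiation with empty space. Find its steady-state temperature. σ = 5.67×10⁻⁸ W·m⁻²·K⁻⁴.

At steady state, absorbed solar power + internal power = radiated power.
Absorbed: α·S·A_cross = 0.27·1300·3.287 = 1154 W (cross-section 2rL).
Total input = 1154 + 601 = 1755 W.
Radiated: εσ·A_surf·T⁴ with A_surf = 2πrL = 10.33 m².
T⁴ = 1755/(0.25·5.67×10⁻⁸·10.33) = 1.199×10¹⁰ K⁴.

T ≈ 331 K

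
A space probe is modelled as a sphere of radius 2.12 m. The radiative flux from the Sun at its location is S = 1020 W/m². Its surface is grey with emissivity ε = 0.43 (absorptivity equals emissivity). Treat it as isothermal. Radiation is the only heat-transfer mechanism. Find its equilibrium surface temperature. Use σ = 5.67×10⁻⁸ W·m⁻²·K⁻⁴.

At equilibrium, absorbed power = emitted power.
Absorbing cross-section = πr² = 14.12 m²; emitting surface = 4πr² = 56.48 m² (ratio 4).
εS·A_cross = εσ·A_surf·T⁴  ⇒  T⁴ = S/(4σ)   (ε cancels).
T⁴ = 1020/(4·5.67×10⁻⁸) = 4.497×10⁹ K⁴.
T = (4.497×10⁹)^(1/4).

T ≈ 259 K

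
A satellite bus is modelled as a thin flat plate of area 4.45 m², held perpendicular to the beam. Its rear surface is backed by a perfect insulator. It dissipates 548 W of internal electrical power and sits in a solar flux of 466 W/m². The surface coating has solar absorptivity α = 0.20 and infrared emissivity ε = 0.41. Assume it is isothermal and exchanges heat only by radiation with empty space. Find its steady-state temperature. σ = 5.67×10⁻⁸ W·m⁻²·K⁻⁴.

At steady state, absorbed solar power + internal power = radiated power.
Absorbed: α·S·A_cross = 0.20·466·4.450 = 414.7 W (cross-section A).
Total input = 414.7 + 548 = 962.7 W.
Radiated: εσ·A_surf·T⁴ with A_surf = A = 4.450 m².
T⁴ = 962.7/(0.41·5.67×10⁻⁸·4.450) = 9.306×10⁹ K⁴.

T ≈ 311 K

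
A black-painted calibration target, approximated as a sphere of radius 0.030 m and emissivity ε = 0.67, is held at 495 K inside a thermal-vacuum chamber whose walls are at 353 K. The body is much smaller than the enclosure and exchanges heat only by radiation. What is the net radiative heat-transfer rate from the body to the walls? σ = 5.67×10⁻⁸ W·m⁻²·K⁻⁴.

For a small grey body in a large enclosure: P_net = εσA(T_body⁴ − T_wall⁴).
A = 4πr² = 0.01131 m²; T_body⁴ − T_wall⁴ = 6.004×10¹⁰ − 1.553×10¹⁰ = 4.451×10¹⁰ K⁴.
|P_net| = 0.67·5.67×10⁻⁸·0.01131·4.451×10¹⁰.

P_net ≈ 19.1 W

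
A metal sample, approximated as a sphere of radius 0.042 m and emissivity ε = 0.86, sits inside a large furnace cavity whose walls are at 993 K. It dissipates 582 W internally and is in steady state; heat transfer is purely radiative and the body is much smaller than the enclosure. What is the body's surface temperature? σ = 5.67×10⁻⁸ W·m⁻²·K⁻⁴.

T ≈ 1110 K

For a small grey body in a large enclosure, net radiated power = εσA(T⁴ − T_w⁴).
Steady state: P = εσA(T⁴ − T_w⁴) with A = 4πr² = 0.02217 m².
T⁴ = P/(εσA) + T_w⁴ = 582/(0.86·5.67×10⁻⁸·0.02217) + (993)⁴
    = 5.384×10¹¹ + 9.723×10¹¹ = 1.511×10¹² K⁴.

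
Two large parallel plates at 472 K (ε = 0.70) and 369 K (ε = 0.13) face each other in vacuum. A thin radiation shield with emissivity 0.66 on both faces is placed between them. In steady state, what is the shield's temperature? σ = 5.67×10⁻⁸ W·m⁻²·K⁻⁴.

T_s ≈ 457 K

In steady state the net flux on the hot side equals that on the cold side.
σ(T₁⁴−T_s⁴)/D₁ = σ(T_s⁴−T₂⁴)/D₂, with D₁ = 1/ε₁+1/ε_s−1 = 1.944, D₂ = 1/ε_s+1/ε₂−1 = 8.207.
Solve for T_s⁴: T_s⁴ = (D₂·T₁⁴ + D₁·T₂⁴)/(D₁+D₂) = 4.368×10¹⁰ K⁴.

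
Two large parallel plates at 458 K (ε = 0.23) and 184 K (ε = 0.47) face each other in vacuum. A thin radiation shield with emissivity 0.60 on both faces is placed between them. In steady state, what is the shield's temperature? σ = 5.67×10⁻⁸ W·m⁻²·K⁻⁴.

T_s ≈ 358 K

In steady state the net flux on the hot side equals that on the cold side.
σ(T₁⁴−T_s⁴)/D₁ = σ(T_s⁴−T₂⁴)/D₂, with D₁ = 1/ε₁+1/ε_s−1 = 5.014, D₂ = 1/ε_s+1/ε₂−1 = 2.794.
Solve for T_s⁴: T_s⁴ = (D₂·T₁⁴ + D₁·T₂⁴)/(D₁+D₂) = 1.648×10¹⁰ K⁴.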